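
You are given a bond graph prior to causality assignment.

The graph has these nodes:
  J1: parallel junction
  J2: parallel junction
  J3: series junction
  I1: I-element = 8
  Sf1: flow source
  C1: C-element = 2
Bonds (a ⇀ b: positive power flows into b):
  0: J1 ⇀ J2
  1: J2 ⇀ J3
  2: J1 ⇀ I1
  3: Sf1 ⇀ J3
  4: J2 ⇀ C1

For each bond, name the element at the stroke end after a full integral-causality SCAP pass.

b3 stroke at Sf1  (Sf1 (Sf) sets flow on bond)
b1 stroke at J3  (1-jn J3 has f-setter on 3)
b2 stroke at I1  (prefer integral on I1)
b0 stroke at J1  (J1: last free bond brings effort in)
b4 stroke at J2  (closing 0-jn rule on J2)

bond 0 |J1
bond 1 |J3
bond 2 |I1
bond 3 |Sf1
bond 4 |J2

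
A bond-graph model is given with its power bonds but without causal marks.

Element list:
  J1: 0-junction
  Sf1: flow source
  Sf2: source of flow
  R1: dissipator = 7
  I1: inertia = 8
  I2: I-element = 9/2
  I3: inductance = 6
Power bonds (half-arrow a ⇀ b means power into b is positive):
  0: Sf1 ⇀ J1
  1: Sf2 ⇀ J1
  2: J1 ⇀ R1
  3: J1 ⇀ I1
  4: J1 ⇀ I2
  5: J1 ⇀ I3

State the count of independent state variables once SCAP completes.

#0 →Sf1  (Sf1 fixes flow; stroke at Sf1)
#1 →Sf2  (source Sf2 imposes f)
#3 →I1  (I1 integral (f out))
#4 →I2  (I2 integral (f out))
#5 →I3  (I3 integral (f out))
#2 →J1  (J1 needs exactly one e-in)

3  (I1, I2, I3 all integral)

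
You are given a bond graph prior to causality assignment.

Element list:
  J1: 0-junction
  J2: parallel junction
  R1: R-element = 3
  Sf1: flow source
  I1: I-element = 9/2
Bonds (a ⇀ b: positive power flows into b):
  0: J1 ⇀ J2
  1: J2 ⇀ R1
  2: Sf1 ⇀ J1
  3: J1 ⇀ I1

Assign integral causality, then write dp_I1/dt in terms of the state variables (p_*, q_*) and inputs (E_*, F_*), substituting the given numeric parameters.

#2 →Sf1  (Sf1 fixes flow; stroke at Sf1)
#3 →I1  (prefer integral on I1)
#0 →J1  (J1 needs exactly one e-in)
#1 →J2  (closing 0-jn rule on J2)

dp_I1/dt = 3*F_Sf1 - 2*p_I1/3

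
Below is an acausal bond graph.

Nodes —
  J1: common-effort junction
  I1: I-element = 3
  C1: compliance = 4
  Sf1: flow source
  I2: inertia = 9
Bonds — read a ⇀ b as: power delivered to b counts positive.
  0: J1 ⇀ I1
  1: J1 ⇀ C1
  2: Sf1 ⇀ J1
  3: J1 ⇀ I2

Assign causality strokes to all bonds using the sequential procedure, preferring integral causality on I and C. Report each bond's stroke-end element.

b2 stroke at Sf1  (source Sf1 imposes f)
b0 stroke at I1  (I1: I, integral causality)
b1 stroke at J1  (prefer integral on C1)
b3 stroke at I2  (0-jn J1 has e-setter on 1)

bond 0 →I1
bond 1 →J1
bond 2 →Sf1
bond 3 →I2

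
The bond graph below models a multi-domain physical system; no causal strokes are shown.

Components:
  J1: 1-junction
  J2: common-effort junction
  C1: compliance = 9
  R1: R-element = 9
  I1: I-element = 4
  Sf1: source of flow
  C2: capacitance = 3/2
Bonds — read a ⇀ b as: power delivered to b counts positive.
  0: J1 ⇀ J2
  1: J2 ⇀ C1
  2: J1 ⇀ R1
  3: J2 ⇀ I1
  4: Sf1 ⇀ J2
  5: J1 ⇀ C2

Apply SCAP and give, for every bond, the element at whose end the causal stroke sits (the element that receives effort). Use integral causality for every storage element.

β0 stroke→J1
β1 stroke→J2
β2 stroke→R1
β3 stroke→I1
β4 stroke→Sf1
β5 stroke→J1

#4 →Sf1  (source Sf1 imposes f)
#1 →J2  (C1: C, integral causality)
#0 →J1  (J2 effort already set via bond 1)
#3 →I1  (J2: bond 1 brought effort, rest push out)
#5 →J1  (C2 integral (e out))
#2 →R1  (only one flow-in slot at J1)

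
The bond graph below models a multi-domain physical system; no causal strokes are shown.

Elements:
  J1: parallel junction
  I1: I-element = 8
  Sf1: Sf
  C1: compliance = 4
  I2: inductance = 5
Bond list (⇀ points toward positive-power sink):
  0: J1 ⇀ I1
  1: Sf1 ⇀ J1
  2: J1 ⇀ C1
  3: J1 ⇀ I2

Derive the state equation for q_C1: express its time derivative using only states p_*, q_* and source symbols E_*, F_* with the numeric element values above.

dq_C1/dt = F_Sf1 - p_I1/8 - p_I2/5

#1 →Sf1  (Sf1 fixes flow; stroke at Sf1)
#0 →I1  (I1: I, integral causality)
#2 →J1  (C1 outputs effort q/C1)
#3 →I2  (common-e at J1 fixed by 2)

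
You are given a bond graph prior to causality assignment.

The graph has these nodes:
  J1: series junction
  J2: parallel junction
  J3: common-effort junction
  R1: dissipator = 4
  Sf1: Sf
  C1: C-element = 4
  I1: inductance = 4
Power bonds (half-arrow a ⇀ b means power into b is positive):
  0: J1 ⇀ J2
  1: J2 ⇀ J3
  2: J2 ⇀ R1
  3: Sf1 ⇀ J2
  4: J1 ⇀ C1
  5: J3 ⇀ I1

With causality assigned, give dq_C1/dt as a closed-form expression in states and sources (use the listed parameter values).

dq_C1/dt = -F_Sf1 + p_I1/4 - q_C1/16

b3 →Sf1  (Sf1: flow source, stroke at near end)
b4 →J1  (C1 integral (e out))
b0 →J2  (J1: last free bond brings flow in)
b1 →J3  (0-jn J2 has e-setter on 0)
b2 →R1  (0-jn J2 has e-setter on 0)
b5 →I1  (0-jn J3 has e-setter on 1)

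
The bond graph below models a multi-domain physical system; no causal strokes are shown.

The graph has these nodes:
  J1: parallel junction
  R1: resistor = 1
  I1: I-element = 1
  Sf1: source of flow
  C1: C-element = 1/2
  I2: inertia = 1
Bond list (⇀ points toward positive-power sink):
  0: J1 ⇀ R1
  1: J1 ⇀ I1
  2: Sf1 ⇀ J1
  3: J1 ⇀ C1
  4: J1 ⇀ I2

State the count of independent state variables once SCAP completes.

3  (C1, I1, I2 all integral)

β2 →Sf1  (Sf1 (Sf) sets flow on bond)
β1 →I1  (I1: I, integral causality)
β3 →J1  (prefer integral on C1)
β0 →R1  (J1: bond 3 brought effort, rest push out)
β4 →I2  (common-e at J1 fixed by 3)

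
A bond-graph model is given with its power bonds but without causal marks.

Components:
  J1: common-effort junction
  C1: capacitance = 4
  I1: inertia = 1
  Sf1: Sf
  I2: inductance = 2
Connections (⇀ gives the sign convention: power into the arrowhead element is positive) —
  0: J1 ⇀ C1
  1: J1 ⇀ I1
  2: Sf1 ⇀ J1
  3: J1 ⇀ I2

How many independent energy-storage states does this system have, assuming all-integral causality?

#2 stroke at Sf1  (source Sf1 imposes f)
#0 stroke at J1  (C1: C, integral causality)
#1 stroke at I1  (0-jn J1 has e-setter on 0)
#3 stroke at I2  (J1 effort already set via bond 0)

3  (C1, I1, I2 all integral)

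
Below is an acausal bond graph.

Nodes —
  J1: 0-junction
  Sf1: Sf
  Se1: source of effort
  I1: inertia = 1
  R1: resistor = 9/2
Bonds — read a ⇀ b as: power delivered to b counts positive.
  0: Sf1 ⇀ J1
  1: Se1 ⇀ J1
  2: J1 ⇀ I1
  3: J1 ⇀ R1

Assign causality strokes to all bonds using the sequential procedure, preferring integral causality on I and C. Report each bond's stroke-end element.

b0 |Sf1  (Sf1: flow source, stroke at near end)
b1 |J1  (Se1 (Se) sets effort on bond)
b2 |I1  (0-jn J1 has e-setter on 1)
b3 |R1  (J1: bond 1 brought effort, rest push out)

bond 0 stroke→Sf1
bond 1 stroke→J1
bond 2 stroke→I1
bond 3 stroke→R1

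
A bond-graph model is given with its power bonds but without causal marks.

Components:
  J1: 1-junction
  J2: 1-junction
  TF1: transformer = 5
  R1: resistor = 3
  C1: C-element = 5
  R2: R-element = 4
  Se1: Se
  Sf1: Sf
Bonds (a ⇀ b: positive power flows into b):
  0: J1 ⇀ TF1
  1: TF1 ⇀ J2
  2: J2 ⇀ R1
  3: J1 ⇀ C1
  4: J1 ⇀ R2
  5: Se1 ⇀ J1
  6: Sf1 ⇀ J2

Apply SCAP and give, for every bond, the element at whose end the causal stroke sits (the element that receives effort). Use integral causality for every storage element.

#0 stroke→TF1
#1 stroke→J2
#2 stroke→J2
#3 stroke→J1
#4 stroke→J1
#5 stroke→J1
#6 stroke→Sf1

β5 stroke at J1  (Se1: effort source, stroke at far end)
β6 stroke at Sf1  (source Sf1 imposes f)
β1 stroke at J2  (J2 flow already set via bond 6)
β2 stroke at J2  (1-jn J2 has f-setter on 6)
β0 stroke at TF1  (TF1: transformer flips bond 1)
β3 stroke at J1  (common-f at J1 fixed by 0)
β4 stroke at J1  (common-f at J1 fixed by 0)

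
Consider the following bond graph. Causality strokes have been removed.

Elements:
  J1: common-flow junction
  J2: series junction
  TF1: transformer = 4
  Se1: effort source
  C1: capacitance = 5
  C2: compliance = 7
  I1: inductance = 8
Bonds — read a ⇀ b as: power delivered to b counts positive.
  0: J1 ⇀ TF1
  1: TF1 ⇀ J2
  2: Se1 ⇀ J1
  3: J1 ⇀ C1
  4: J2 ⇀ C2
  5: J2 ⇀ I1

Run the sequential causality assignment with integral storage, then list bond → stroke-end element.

#0 stroke→TF1
#1 stroke→J2
#2 stroke→J1
#3 stroke→J1
#4 stroke→J2
#5 stroke→I1

β2 →J1  (source Se1 imposes e)
β3 →J1  (C1 integral (e out))
β0 →TF1  (J1 needs exactly one f-in)
β1 →J2  (TF TF1: opposite of bond 0)
β4 →J2  (C2 outputs effort q/C2)
β5 →I1  (closing 1-jn rule on J2)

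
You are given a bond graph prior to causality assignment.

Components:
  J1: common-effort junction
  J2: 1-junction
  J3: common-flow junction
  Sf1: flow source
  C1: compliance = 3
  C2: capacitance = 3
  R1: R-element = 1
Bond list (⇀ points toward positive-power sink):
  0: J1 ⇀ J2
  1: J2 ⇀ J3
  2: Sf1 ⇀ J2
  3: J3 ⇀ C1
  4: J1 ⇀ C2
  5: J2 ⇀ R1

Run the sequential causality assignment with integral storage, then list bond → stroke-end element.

bond 2 |Sf1  (Sf1 (Sf) sets flow on bond)
bond 0 |J2  (J2 flow already set via bond 2)
bond 1 |J2  (common-f at J2 fixed by 2)
bond 5 |J2  (J2 flow already set via bond 2)
bond 3 |J3  (1-jn J3 has f-setter on 1)
bond 4 |J1  (closing 0-jn rule on J1)

bond 0 →J2
bond 1 →J2
bond 2 →Sf1
bond 3 →J3
bond 4 →J1
bond 5 →J2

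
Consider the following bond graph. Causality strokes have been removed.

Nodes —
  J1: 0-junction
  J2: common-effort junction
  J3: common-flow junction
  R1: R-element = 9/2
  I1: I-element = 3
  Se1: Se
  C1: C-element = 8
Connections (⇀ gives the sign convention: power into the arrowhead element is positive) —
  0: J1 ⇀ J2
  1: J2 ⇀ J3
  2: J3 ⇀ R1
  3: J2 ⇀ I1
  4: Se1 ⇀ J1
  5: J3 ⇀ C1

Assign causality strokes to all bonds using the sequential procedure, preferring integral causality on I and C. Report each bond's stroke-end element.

#4 stroke at J1  (source Se1 imposes e)
#0 stroke at J2  (J1 effort already set via bond 4)
#1 stroke at J3  (J2 effort already set via bond 0)
#3 stroke at I1  (0-jn J2 has e-setter on 0)
#5 stroke at J3  (C1 integral (e out))
#2 stroke at R1  (J3: last free bond brings flow in)

bond 0 →J2
bond 1 →J3
bond 2 →R1
bond 3 →I1
bond 4 →J1
bond 5 →J3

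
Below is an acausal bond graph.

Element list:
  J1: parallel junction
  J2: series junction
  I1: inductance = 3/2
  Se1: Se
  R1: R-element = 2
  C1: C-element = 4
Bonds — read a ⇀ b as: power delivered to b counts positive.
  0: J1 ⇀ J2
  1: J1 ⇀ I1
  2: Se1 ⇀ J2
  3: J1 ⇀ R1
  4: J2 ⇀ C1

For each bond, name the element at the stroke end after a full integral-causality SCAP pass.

b0 |J1
b1 |I1
b2 |J2
b3 |R1
b4 |J2

#2 |J2  (Se1 (Se) sets effort on bond)
#1 |I1  (prefer integral on I1)
#4 |J2  (C1 integral (e out))
#0 |J1  (J2: last free bond brings flow in)
#3 |R1  (J1: bond 0 brought effort, rest push out)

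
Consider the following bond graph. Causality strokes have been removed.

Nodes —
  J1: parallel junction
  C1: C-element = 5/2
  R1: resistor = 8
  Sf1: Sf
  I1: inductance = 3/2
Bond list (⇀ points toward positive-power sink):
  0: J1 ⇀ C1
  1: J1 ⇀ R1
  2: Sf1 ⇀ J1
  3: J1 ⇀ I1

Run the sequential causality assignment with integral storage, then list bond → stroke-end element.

b2 stroke→Sf1  (Sf1 (Sf) sets flow on bond)
b0 stroke→J1  (C1 integral (e out))
b1 stroke→R1  (J1 effort already set via bond 0)
b3 stroke→I1  (J1 effort already set via bond 0)

bond 0 stroke at J1
bond 1 stroke at R1
bond 2 stroke at Sf1
bond 3 stroke at I1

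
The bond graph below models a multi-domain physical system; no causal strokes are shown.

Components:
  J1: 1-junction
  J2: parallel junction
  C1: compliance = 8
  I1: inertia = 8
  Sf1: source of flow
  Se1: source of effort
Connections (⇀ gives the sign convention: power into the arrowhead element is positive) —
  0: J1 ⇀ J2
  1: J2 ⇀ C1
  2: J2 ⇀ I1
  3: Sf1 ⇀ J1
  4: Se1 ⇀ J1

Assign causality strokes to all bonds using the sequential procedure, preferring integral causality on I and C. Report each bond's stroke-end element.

b0 stroke at J1
b1 stroke at J2
b2 stroke at I1
b3 stroke at Sf1
b4 stroke at J1

#3 stroke→Sf1  (Sf1 (Sf) sets flow on bond)
#4 stroke→J1  (source Se1 imposes e)
#0 stroke→J1  (1-jn J1 has f-setter on 3)
#1 stroke→J2  (C1 integral (e out))
#2 stroke→I1  (common-e at J2 fixed by 1)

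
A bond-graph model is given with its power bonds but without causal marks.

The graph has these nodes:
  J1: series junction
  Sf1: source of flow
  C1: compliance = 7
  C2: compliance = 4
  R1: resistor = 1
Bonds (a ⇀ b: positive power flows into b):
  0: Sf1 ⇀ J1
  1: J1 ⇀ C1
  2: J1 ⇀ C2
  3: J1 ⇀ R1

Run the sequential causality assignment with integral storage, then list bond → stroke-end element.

b0 stroke→Sf1
b1 stroke→J1
b2 stroke→J1
b3 stroke→J1

#0 |Sf1  (Sf1 (Sf) sets flow on bond)
#1 |J1  (1-jn J1 has f-setter on 0)
#2 |J1  (common-f at J1 fixed by 0)
#3 |J1  (common-f at J1 fixed by 0)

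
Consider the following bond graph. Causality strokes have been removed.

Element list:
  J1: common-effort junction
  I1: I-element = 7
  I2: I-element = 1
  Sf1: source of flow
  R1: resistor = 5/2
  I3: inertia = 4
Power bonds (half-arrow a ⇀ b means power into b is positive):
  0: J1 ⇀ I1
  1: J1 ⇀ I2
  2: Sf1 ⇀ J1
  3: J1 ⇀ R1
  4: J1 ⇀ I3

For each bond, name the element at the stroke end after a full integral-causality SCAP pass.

bond 0 stroke→I1
bond 1 stroke→I2
bond 2 stroke→Sf1
bond 3 stroke→J1
bond 4 stroke→I3

β2 stroke at Sf1  (source Sf1 imposes f)
β0 stroke at I1  (prefer integral on I1)
β1 stroke at I2  (I2: I, integral causality)
β4 stroke at I3  (prefer integral on I3)
β3 stroke at J1  (J1 needs exactly one e-in)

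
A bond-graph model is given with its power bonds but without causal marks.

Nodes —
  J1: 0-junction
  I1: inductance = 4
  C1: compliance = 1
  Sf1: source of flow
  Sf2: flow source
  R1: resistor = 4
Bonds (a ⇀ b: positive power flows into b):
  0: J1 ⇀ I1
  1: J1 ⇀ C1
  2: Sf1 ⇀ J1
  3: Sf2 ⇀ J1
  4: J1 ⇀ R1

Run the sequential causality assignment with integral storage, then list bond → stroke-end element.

b2 |Sf1  (source Sf1 imposes f)
b3 |Sf2  (Sf2: flow source, stroke at near end)
b0 |I1  (I1 outputs flow p/I1)
b1 |J1  (C1 outputs effort q/C1)
b4 |R1  (common-e at J1 fixed by 1)

b0 →I1
b1 →J1
b2 →Sf1
b3 →Sf2
b4 →R1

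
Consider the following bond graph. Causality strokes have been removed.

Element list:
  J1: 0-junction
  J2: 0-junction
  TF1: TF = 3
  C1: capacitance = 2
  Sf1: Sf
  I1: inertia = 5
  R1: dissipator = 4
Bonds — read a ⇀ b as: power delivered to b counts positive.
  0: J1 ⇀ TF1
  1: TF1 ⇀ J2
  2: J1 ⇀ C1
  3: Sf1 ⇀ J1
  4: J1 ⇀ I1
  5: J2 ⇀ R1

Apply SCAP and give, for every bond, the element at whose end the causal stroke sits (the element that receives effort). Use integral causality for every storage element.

b0 →TF1
b1 →J2
b2 →J1
b3 →Sf1
b4 →I1
b5 →R1

bond 3 stroke at Sf1  (source Sf1 imposes f)
bond 2 stroke at J1  (C1: C, integral causality)
bond 0 stroke at TF1  (0-jn J1 has e-setter on 2)
bond 4 stroke at I1  (0-jn J1 has e-setter on 2)
bond 1 stroke at J2  (through TF1, causality passes straight; one stroke at TF1)
bond 5 stroke at R1  (J2: bond 1 brought effort, rest push out)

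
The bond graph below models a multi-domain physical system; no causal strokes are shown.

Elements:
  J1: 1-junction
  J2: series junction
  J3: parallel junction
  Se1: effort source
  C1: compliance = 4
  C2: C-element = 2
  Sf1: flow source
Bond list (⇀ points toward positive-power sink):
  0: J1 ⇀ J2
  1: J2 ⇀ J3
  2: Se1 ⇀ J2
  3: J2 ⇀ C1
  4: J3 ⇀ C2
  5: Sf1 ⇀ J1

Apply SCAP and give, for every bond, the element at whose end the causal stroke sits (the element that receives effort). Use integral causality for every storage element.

bond 0 |J1
bond 1 |J2
bond 2 |J2
bond 3 |J2
bond 4 |J3
bond 5 |Sf1

bond 2 stroke at J2  (Se1 (Se) sets effort on bond)
bond 5 stroke at Sf1  (Sf1: flow source, stroke at near end)
bond 0 stroke at J1  (1-jn J1 has f-setter on 5)
bond 1 stroke at J2  (common-f at J2 fixed by 0)
bond 3 stroke at J2  (J2 flow already set via bond 0)
bond 4 stroke at J3  (only one effort-in slot at J3)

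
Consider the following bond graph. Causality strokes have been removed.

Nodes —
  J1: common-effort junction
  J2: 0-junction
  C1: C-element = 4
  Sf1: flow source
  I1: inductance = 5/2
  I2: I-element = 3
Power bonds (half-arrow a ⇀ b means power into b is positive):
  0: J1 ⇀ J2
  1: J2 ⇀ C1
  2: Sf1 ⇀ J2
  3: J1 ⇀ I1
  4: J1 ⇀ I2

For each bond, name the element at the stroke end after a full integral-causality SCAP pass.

bond 2 stroke→Sf1  (Sf1 (Sf) sets flow on bond)
bond 1 stroke→J2  (C1: C, integral causality)
bond 0 stroke→J1  (common-e at J2 fixed by 1)
bond 3 stroke→I1  (common-e at J1 fixed by 0)
bond 4 stroke→I2  (J1 effort already set via bond 0)

β0 stroke at J1
β1 stroke at J2
β2 stroke at Sf1
β3 stroke at I1
β4 stroke at I2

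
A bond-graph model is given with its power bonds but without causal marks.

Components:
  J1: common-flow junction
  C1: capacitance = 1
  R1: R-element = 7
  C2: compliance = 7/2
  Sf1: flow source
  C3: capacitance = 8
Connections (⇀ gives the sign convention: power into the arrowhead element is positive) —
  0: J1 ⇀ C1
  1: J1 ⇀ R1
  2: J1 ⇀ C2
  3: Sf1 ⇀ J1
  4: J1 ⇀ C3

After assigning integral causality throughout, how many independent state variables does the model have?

bond 3 |Sf1  (source Sf1 imposes f)
bond 0 |J1  (J1 flow already set via bond 3)
bond 1 |J1  (J1: bond 3 brought flow, rest push out)
bond 2 |J1  (common-f at J1 fixed by 3)
bond 4 |J1  (common-f at J1 fixed by 3)

3  (C1, C2, C3 all integral)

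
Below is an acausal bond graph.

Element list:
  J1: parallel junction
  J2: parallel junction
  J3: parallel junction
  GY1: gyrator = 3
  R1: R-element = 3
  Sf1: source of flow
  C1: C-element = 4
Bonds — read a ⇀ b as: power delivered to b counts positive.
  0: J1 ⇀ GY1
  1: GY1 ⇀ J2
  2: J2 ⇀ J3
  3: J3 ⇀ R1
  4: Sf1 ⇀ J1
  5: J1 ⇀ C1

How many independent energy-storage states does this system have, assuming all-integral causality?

b4 →Sf1  (Sf1 (Sf) sets flow on bond)
b5 →J1  (prefer integral on C1)
b0 →GY1  (J1: bond 5 brought effort, rest push out)
b1 →GY1  (GY GY1: same side as bond 0)
b2 →J2  (closing 0-jn rule on J2)
b3 →J3  (only one effort-in slot at J3)

1  (C1 all integral)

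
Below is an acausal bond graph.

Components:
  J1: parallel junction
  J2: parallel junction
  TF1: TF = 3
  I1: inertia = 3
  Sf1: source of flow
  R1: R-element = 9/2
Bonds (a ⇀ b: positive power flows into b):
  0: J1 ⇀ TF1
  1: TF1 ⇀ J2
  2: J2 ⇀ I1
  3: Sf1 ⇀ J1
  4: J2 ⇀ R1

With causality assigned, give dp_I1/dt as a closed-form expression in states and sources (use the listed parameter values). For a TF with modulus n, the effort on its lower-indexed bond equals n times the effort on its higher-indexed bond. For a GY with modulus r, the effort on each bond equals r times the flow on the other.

dp_I1/dt = 27*F_Sf1/2 - 3*p_I1/2

b3 →Sf1  (Sf1: flow source, stroke at near end)
b0 →J1  (closing 0-jn rule on J1)
b1 →TF1  (through TF1, causality passes straight; one stroke at TF1)
b2 →I1  (I1 integral (f out))
b4 →J2  (closing 0-jn rule on J2)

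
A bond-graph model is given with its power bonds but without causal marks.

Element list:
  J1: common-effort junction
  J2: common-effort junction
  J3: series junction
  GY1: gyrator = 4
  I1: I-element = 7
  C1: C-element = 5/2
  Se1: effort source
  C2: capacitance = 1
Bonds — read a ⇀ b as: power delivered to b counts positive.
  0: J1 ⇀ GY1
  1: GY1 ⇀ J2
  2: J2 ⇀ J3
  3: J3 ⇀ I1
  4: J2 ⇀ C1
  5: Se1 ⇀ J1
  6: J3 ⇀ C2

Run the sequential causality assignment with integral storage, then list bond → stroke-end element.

#0 stroke→GY1
#1 stroke→GY1
#2 stroke→J3
#3 stroke→I1
#4 stroke→J2
#5 stroke→J1
#6 stroke→J3

bond 5 stroke→J1  (Se1 (Se) sets effort on bond)
bond 0 stroke→GY1  (J1 effort already set via bond 5)
bond 1 stroke→GY1  (through GY1, causality inverts; strokes same side of GY1)
bond 3 stroke→I1  (prefer integral on I1)
bond 2 stroke→J3  (common-f at J3 fixed by 3)
bond 6 stroke→J3  (J3 flow already set via bond 3)
bond 4 stroke→J2  (only one effort-in slot at J2)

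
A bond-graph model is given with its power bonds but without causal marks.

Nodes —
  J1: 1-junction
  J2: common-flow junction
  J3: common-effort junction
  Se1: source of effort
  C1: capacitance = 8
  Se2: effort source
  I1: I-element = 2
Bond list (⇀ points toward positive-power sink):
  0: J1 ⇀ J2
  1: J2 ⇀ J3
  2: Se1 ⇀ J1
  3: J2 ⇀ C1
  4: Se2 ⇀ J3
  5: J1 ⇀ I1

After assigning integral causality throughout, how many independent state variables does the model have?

bond 2 →J1  (Se1 fixes effort; stroke away)
bond 4 →J3  (Se2 fixes effort; stroke away)
bond 1 →J2  (common-e at J3 fixed by 4)
bond 3 →J2  (C1: C, integral causality)
bond 0 →J1  (J2: last free bond brings flow in)
bond 5 →I1  (J1 needs exactly one f-in)

2  (C1, I1 all integral)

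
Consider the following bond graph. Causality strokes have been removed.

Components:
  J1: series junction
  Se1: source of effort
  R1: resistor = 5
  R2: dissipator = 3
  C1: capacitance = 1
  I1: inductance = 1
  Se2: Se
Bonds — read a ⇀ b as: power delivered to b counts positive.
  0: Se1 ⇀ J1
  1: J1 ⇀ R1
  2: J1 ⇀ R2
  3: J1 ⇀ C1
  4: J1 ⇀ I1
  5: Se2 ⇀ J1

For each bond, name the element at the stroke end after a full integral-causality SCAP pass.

b0 |J1
b1 |J1
b2 |J1
b3 |J1
b4 |I1
b5 |J1

β0 stroke→J1  (Se1 (Se) sets effort on bond)
β5 stroke→J1  (Se2: effort source, stroke at far end)
β3 stroke→J1  (C1 integral (e out))
β4 stroke→I1  (prefer integral on I1)
β1 stroke→J1  (J1 flow already set via bond 4)
β2 stroke→J1  (1-jn J1 has f-setter on 4)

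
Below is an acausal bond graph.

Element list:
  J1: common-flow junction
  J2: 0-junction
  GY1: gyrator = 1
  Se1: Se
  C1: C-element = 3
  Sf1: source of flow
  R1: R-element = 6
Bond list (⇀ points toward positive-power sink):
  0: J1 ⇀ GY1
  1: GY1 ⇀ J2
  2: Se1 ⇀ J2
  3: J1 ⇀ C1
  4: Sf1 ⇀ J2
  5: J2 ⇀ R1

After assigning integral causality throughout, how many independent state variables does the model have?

1  (C1 all integral)

b2 →J2  (Se1 fixes effort; stroke away)
b4 →Sf1  (Sf1 fixes flow; stroke at Sf1)
b1 →GY1  (common-e at J2 fixed by 2)
b5 →R1  (J2: bond 2 brought effort, rest push out)
b0 →GY1  (through GY1, causality inverts; strokes same side of GY1)
b3 →J1  (J1 flow already set via bond 0)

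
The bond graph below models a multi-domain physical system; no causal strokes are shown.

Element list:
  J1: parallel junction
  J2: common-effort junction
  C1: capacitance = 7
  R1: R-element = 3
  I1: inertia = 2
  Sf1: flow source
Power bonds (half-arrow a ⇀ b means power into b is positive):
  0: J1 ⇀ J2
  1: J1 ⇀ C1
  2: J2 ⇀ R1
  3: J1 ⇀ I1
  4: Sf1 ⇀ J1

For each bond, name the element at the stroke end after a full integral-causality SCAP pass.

bond 0 stroke→J2
bond 1 stroke→J1
bond 2 stroke→R1
bond 3 stroke→I1
bond 4 stroke→Sf1

b4 →Sf1  (Sf1 fixes flow; stroke at Sf1)
b1 →J1  (C1: C, integral causality)
b0 →J2  (J1 effort already set via bond 1)
b3 →I1  (0-jn J1 has e-setter on 1)
b2 →R1  (common-e at J2 fixed by 0)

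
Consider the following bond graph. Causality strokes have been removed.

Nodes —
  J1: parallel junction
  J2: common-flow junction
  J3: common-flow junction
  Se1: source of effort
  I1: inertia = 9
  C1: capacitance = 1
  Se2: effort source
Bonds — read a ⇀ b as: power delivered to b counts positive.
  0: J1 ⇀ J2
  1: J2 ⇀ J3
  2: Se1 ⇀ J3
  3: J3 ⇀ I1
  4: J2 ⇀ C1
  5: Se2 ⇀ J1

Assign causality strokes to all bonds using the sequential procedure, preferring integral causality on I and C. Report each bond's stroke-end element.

b0 →J2
b1 →J3
b2 →J3
b3 →I1
b4 →J2
b5 →J1

b2 stroke at J3  (Se1: effort source, stroke at far end)
b5 stroke at J1  (Se2: effort source, stroke at far end)
b0 stroke at J2  (J1 effort already set via bond 5)
b3 stroke at I1  (prefer integral on I1)
b1 stroke at J3  (1-jn J3 has f-setter on 3)
b4 stroke at J2  (J2 flow already set via bond 1)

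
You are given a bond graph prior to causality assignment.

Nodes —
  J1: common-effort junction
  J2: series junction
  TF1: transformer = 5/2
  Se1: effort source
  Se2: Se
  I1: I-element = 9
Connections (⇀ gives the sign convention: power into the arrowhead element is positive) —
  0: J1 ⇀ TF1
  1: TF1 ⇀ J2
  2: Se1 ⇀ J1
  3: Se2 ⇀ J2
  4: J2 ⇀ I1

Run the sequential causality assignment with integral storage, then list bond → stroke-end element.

b2 stroke→J1  (Se1 (Se) sets effort on bond)
b3 stroke→J2  (Se2 (Se) sets effort on bond)
b0 stroke→TF1  (J1: bond 2 brought effort, rest push out)
b1 stroke→J2  (through TF1, causality passes straight; one stroke at TF1)
b4 stroke→I1  (J2: last free bond brings flow in)

β0 stroke at TF1
β1 stroke at J2
β2 stroke at J1
β3 stroke at J2
β4 stroke at I1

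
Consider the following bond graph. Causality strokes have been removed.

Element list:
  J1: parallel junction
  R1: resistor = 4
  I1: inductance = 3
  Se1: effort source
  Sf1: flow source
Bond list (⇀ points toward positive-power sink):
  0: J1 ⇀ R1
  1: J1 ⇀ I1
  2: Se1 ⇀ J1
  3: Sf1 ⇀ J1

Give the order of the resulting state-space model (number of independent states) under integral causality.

b2 stroke at J1  (source Se1 imposes e)
b3 stroke at Sf1  (source Sf1 imposes f)
b0 stroke at R1  (J1 effort already set via bond 2)
b1 stroke at I1  (common-e at J1 fixed by 2)

1  (I1 all integral)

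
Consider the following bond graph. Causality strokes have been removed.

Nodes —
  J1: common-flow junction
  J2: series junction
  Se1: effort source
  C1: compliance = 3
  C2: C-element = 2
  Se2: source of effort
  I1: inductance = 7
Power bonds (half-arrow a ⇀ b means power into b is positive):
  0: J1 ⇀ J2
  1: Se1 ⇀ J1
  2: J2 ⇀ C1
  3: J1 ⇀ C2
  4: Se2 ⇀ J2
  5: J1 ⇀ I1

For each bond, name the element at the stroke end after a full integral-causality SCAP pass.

β0 →J1
β1 →J1
β2 →J2
β3 →J1
β4 →J2
β5 →I1

b1 stroke→J1  (Se1 fixes effort; stroke away)
b4 stroke→J2  (source Se2 imposes e)
b2 stroke→J2  (prefer integral on C1)
b0 stroke→J1  (only one flow-in slot at J2)
b3 stroke→J1  (prefer integral on C2)
b5 stroke→I1  (J1: last free bond brings flow in)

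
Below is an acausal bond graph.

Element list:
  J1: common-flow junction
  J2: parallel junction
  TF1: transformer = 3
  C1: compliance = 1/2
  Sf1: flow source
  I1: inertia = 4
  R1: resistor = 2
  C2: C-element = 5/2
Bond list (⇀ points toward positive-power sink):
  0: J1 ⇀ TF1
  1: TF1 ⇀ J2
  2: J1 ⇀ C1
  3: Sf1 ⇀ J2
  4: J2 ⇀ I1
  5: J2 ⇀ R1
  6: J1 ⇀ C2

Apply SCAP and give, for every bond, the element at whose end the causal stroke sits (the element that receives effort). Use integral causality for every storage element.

#0 |TF1
#1 |J2
#2 |J1
#3 |Sf1
#4 |I1
#5 |R1
#6 |J1

b3 →Sf1  (source Sf1 imposes f)
b2 →J1  (C1 integral (e out))
b4 →I1  (I1 integral (f out))
b6 →J1  (prefer integral on C2)
b0 →TF1  (J1: last free bond brings flow in)
b1 →J2  (TF1 one-in-one-out from 0)
b5 →R1  (J2: bond 1 brought effort, rest push out)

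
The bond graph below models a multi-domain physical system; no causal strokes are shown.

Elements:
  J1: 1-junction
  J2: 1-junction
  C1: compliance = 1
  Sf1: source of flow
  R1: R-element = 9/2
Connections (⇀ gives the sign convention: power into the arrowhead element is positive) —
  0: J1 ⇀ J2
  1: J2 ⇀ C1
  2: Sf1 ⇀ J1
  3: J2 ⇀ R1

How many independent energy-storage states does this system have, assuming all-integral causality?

1  (C1 all integral)

b2 stroke→Sf1  (Sf1 fixes flow; stroke at Sf1)
b0 stroke→J1  (J1 flow already set via bond 2)
b1 stroke→J2  (J2: bond 0 brought flow, rest push out)
b3 stroke→J2  (1-jn J2 has f-setter on 0)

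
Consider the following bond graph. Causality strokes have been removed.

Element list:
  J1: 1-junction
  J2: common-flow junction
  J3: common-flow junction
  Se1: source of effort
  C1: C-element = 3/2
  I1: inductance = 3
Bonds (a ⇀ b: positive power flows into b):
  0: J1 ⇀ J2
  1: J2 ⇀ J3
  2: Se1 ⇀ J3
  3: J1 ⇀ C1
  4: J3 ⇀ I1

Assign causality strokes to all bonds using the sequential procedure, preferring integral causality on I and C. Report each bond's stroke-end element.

bond 0 stroke→J2
bond 1 stroke→J3
bond 2 stroke→J3
bond 3 stroke→J1
bond 4 stroke→I1

b2 |J3  (Se1 fixes effort; stroke away)
b3 |J1  (C1 integral (e out))
b0 |J2  (closing 1-jn rule on J1)
b1 |J3  (closing 1-jn rule on J2)
b4 |I1  (J3: last free bond brings flow in)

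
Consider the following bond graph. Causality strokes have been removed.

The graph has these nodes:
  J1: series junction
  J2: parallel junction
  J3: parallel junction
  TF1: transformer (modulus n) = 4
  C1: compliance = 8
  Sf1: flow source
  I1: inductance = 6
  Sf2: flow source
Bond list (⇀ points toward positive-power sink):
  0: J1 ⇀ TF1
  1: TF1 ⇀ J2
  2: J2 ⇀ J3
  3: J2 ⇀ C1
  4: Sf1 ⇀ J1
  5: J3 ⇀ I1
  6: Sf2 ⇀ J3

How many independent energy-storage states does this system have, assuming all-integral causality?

2  (C1, I1 all integral)

bond 4 →Sf1  (Sf1 (Sf) sets flow on bond)
bond 6 →Sf2  (source Sf2 imposes f)
bond 0 →J1  (1-jn J1 has f-setter on 4)
bond 1 →TF1  (through TF1, causality passes straight; one stroke at TF1)
bond 3 →J2  (C1: C, integral causality)
bond 2 →J3  (0-jn J2 has e-setter on 3)
bond 5 →I1  (0-jn J3 has e-setter on 2)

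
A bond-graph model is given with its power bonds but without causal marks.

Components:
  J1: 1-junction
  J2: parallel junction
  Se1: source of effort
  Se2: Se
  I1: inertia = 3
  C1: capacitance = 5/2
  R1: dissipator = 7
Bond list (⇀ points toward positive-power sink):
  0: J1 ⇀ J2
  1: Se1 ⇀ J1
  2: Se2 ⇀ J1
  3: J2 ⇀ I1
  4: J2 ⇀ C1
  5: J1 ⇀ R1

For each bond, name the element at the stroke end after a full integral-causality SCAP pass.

b0 |J1
b1 |J1
b2 |J1
b3 |I1
b4 |J2
b5 |R1

bond 1 stroke at J1  (source Se1 imposes e)
bond 2 stroke at J1  (Se2: effort source, stroke at far end)
bond 3 stroke at I1  (I1 integral (f out))
bond 4 stroke at J2  (C1: C, integral causality)
bond 0 stroke at J1  (J2 effort already set via bond 4)
bond 5 stroke at R1  (closing 1-jn rule on J1)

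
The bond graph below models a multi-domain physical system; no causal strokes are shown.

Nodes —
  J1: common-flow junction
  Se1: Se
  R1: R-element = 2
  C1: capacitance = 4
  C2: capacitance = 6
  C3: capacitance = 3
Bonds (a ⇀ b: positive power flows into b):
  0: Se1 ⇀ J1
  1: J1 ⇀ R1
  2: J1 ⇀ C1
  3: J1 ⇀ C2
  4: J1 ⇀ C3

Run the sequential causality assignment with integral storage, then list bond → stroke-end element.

b0 →J1
b1 →R1
b2 →J1
b3 →J1
b4 →J1

bond 0 |J1  (Se1: effort source, stroke at far end)
bond 2 |J1  (C1 integral (e out))
bond 3 |J1  (prefer integral on C2)
bond 4 |J1  (C3 outputs effort q/C3)
bond 1 |R1  (J1: last free bond brings flow in)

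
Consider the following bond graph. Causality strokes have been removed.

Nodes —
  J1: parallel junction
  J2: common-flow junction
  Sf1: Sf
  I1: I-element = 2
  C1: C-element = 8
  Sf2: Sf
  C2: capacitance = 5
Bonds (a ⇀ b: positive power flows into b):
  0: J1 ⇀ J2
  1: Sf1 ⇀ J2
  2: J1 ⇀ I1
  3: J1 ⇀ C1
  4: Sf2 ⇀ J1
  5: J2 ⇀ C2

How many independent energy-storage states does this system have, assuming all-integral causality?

3  (C1, C2, I1 all integral)

β1 stroke at Sf1  (Sf1 fixes flow; stroke at Sf1)
β4 stroke at Sf2  (Sf2: flow source, stroke at near end)
β0 stroke at J2  (J2 flow already set via bond 1)
β5 stroke at J2  (1-jn J2 has f-setter on 1)
β2 stroke at I1  (I1 integral (f out))
β3 stroke at J1  (J1: last free bond brings effort in)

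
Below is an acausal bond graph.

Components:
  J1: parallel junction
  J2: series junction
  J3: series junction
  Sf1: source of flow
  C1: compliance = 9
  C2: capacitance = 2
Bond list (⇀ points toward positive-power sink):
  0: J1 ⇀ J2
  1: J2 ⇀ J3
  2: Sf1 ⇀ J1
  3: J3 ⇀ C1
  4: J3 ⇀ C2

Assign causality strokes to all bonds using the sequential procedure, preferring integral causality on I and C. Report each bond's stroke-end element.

b2 |Sf1  (Sf1 (Sf) sets flow on bond)
b0 |J1  (J1 needs exactly one e-in)
b1 |J2  (J2 flow already set via bond 0)
b3 |J3  (common-f at J3 fixed by 1)
b4 |J3  (J3: bond 1 brought flow, rest push out)

β0 →J1
β1 →J2
β2 →Sf1
β3 →J3
β4 →J3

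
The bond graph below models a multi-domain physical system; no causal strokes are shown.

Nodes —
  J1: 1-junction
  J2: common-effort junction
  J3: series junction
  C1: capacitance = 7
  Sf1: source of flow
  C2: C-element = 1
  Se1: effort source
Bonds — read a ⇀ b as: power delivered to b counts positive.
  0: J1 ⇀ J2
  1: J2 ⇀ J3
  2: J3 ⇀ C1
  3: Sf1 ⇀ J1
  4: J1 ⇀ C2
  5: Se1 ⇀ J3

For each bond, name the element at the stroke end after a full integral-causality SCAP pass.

#0 |J1
#1 |J2
#2 |J3
#3 |Sf1
#4 |J1
#5 |J3

#3 →Sf1  (Sf1: flow source, stroke at near end)
#5 →J3  (Se1 fixes effort; stroke away)
#0 →J1  (common-f at J1 fixed by 3)
#4 →J1  (1-jn J1 has f-setter on 3)
#1 →J2  (J2: last free bond brings effort in)
#2 →J3  (J3 flow already set via bond 1)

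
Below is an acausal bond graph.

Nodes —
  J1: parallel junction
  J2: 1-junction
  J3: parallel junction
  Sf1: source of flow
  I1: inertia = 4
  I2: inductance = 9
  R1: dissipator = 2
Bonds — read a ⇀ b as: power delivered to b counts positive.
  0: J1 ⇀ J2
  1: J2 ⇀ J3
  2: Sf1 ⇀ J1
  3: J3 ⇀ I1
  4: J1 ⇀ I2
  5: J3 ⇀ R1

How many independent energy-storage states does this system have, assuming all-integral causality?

2  (I1, I2 all integral)

b2 stroke→Sf1  (Sf1 fixes flow; stroke at Sf1)
b3 stroke→I1  (I1: I, integral causality)
b4 stroke→I2  (I2 outputs flow p/I2)
b0 stroke→J1  (J1 needs exactly one e-in)
b1 stroke→J2  (J2 flow already set via bond 0)
b5 stroke→J3  (only one effort-in slot at J3)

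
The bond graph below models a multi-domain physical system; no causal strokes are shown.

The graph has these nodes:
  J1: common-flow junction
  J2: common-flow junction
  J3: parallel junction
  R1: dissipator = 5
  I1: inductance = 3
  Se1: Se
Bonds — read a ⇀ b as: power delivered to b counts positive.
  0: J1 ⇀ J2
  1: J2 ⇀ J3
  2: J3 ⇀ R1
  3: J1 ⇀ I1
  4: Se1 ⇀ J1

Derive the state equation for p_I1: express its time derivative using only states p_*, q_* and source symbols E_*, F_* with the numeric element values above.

dp_I1/dt = E_Se1 - 5*p_I1/3

β4 stroke→J1  (Se1 (Se) sets effort on bond)
β3 stroke→I1  (I1 outputs flow p/I1)
β0 stroke→J1  (J1: bond 3 brought flow, rest push out)
β1 stroke→J2  (common-f at J2 fixed by 0)
β2 stroke→J3  (J3 needs exactly one e-in)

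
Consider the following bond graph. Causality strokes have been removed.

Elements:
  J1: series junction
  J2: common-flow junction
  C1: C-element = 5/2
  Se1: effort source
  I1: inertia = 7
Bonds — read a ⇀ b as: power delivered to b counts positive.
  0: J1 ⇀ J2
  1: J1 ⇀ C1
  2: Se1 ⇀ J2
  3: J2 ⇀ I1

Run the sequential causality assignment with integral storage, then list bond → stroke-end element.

bond 2 stroke→J2  (Se1 fixes effort; stroke away)
bond 1 stroke→J1  (C1: C, integral causality)
bond 0 stroke→J2  (J1: last free bond brings flow in)
bond 3 stroke→I1  (J2 needs exactly one f-in)

b0 →J2
b1 →J1
b2 →J2
b3 →I1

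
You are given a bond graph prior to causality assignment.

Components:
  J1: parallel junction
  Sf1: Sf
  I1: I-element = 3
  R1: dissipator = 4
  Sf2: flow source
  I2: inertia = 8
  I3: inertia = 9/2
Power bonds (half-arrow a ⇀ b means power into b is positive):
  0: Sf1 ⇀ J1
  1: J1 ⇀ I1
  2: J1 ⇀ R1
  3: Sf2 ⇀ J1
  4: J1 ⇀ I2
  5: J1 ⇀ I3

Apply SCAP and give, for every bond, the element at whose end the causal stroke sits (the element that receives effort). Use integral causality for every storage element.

β0 |Sf1
β1 |I1
β2 |J1
β3 |Sf2
β4 |I2
β5 |I3

b0 |Sf1  (Sf1: flow source, stroke at near end)
b3 |Sf2  (Sf2: flow source, stroke at near end)
b1 |I1  (I1: I, integral causality)
b4 |I2  (I2 outputs flow p/I2)
b5 |I3  (I3: I, integral causality)
b2 |J1  (J1 needs exactly one e-in)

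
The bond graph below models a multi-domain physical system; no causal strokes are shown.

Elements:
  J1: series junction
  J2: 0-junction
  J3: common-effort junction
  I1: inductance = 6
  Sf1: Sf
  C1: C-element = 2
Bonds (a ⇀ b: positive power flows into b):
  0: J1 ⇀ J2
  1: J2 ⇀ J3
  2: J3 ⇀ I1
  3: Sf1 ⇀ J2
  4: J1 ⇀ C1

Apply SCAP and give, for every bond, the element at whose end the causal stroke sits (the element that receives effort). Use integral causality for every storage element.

#0 stroke at J2
#1 stroke at J3
#2 stroke at I1
#3 stroke at Sf1
#4 stroke at J1

b3 |Sf1  (Sf1 (Sf) sets flow on bond)
b2 |I1  (I1 outputs flow p/I1)
b1 |J3  (only one effort-in slot at J3)
b0 |J2  (only one effort-in slot at J2)
b4 |J1  (J1: bond 0 brought flow, rest push out)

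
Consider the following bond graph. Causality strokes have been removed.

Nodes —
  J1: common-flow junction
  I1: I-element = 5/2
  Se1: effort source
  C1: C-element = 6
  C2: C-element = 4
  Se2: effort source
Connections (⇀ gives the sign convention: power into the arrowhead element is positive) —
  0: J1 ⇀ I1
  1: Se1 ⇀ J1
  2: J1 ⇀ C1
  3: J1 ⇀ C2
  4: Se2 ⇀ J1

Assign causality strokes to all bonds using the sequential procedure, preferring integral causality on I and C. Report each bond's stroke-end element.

#1 |J1  (Se1: effort source, stroke at far end)
#4 |J1  (Se2 (Se) sets effort on bond)
#0 |I1  (I1 outputs flow p/I1)
#2 |J1  (common-f at J1 fixed by 0)
#3 |J1  (1-jn J1 has f-setter on 0)

bond 0 |I1
bond 1 |J1
bond 2 |J1
bond 3 |J1
bond 4 |J1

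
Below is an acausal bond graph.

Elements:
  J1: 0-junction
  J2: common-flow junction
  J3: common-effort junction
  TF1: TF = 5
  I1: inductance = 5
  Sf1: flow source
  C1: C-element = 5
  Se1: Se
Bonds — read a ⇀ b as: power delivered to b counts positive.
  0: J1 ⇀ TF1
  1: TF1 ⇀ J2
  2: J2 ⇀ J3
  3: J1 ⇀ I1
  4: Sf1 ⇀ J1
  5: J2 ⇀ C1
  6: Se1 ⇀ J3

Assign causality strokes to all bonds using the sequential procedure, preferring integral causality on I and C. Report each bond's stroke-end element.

#4 stroke→Sf1  (source Sf1 imposes f)
#6 stroke→J3  (Se1 fixes effort; stroke away)
#2 stroke→J2  (J3 effort already set via bond 6)
#3 stroke→I1  (prefer integral on I1)
#0 stroke→J1  (J1: last free bond brings effort in)
#1 stroke→TF1  (TF1: transformer flips bond 0)
#5 stroke→J2  (1-jn J2 has f-setter on 1)

b0 stroke→J1
b1 stroke→TF1
b2 stroke→J2
b3 stroke→I1
b4 stroke→Sf1
b5 stroke→J2
b6 stroke→J3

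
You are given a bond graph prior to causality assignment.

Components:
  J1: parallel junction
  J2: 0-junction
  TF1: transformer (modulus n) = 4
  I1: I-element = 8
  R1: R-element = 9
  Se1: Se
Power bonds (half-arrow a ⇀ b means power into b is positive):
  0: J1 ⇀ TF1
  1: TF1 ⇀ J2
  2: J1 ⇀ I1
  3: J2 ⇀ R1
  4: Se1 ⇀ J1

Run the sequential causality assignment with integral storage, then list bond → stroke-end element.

β0 stroke at TF1
β1 stroke at J2
β2 stroke at I1
β3 stroke at R1
β4 stroke at J1

#4 →J1  (source Se1 imposes e)
#0 →TF1  (0-jn J1 has e-setter on 4)
#2 →I1  (J1: bond 4 brought effort, rest push out)
#1 →J2  (TF1: transformer flips bond 0)
#3 →R1  (common-e at J2 fixed by 1)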